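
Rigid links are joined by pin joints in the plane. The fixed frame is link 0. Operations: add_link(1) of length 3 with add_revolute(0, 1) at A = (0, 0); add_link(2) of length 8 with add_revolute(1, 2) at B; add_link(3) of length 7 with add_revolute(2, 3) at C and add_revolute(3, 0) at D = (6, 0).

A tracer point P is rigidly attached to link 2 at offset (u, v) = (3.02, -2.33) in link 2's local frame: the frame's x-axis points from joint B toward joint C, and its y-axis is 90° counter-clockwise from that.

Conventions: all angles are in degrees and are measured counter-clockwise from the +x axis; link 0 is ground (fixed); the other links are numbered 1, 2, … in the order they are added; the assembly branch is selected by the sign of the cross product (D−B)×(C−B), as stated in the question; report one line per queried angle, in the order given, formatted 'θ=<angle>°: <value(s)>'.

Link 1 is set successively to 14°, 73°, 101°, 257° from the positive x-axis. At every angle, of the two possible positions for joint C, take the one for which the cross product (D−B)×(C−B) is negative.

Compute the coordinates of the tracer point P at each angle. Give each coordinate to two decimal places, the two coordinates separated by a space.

A=(0,0), D=(6.00,0)
θ=14°: B = A + 3.00·(cos14°, sin14°) = (2.9109, 0.7258)
θ=14°: |BD| = 3.1732
θ=14°: circle(B,8.00) ∩ circle(D,7.00): a=3.9501, h=6.9568
θ=14°:   candidates: C₊=(8.3474,6.5947) cross=22.075; C₋=(5.1652,-6.9500) cross=-22.075
θ=14°:   branch - wants cross < 0 → take C=(5.1652,-6.9500) (cross=-22.075)
θ=14°: ex = (C−B)/|BC| = (0.2818,-0.9595); ey = (0.9595,0.2818)
θ=14°: P = B + 3.02·ex + -2.33·ey = (1.5263,-2.8284)
θ=73°: B = A + 3.00·(cos73°, sin73°) = (0.8771, 2.8689)
θ=73°: |BD| = 5.8715
θ=73°: circle(B,8.00) ∩ circle(D,7.00): a=4.2131, h=6.8007
θ=73°:   candidates: C₊=(7.8760,6.7439) cross=39.930; C₋=(1.2301,-5.1233) cross=-39.930
θ=73°:   branch - wants cross < 0 → take C=(1.2301,-5.1233) (cross=-39.930)
θ=73°: ex = (C−B)/|BC| = (0.0441,-0.9990); ey = (0.9990,0.0441)
θ=73°: P = B + 3.02·ex + -2.33·ey = (-1.3174,-0.2510)
θ=101°: B = A + 3.00·(cos101°, sin101°) = (-0.5724, 2.9449)
θ=101°: |BD| = 7.2020
θ=101°: circle(B,8.00) ∩ circle(D,7.00): a=4.6424, h=6.5152
θ=101°:   candidates: C₊=(6.3282,6.9923) cross=46.923; C₋=(1.0001,-4.8990) cross=-46.923
θ=101°:   branch - wants cross < 0 → take C=(1.0001,-4.8990) (cross=-46.923)
θ=101°: ex = (C−B)/|BC| = (0.1966,-0.9805); ey = (0.9805,0.1966)
θ=101°: P = B + 3.02·ex + -2.33·ey = (-2.2634,-0.4742)
θ=257°: B = A + 3.00·(cos257°, sin257°) = (-0.6749, -2.9231)
θ=257°: |BD| = 7.2869
θ=257°: circle(B,8.00) ∩ circle(D,7.00): a=4.6727, h=6.4935
θ=257°:   candidates: C₊=(1.0005,4.8995) cross=47.317; C₋=(6.2103,-6.9968) cross=-47.317
θ=257°:   branch - wants cross < 0 → take C=(6.2103,-6.9968) (cross=-47.317)
θ=257°: ex = (C−B)/|BC| = (0.8606,-0.5092); ey = (0.5092,0.8606)
θ=257°: P = B + 3.02·ex + -2.33·ey = (0.7378,-6.4662)

θ=14°: 1.53 -2.83
θ=73°: -1.32 -0.25
θ=101°: -2.26 -0.47
θ=257°: 0.74 -6.47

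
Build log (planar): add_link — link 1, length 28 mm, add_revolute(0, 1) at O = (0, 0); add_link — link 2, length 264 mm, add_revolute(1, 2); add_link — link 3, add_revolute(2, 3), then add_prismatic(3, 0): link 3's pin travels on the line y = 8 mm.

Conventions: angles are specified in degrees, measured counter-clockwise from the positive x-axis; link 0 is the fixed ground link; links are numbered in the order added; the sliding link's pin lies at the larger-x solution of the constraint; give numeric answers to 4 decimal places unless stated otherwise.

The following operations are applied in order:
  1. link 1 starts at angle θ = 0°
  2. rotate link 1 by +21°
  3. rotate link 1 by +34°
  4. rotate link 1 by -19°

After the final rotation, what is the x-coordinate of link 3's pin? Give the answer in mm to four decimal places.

geometry: r = 28 mm, L = 264 mm, e = 8 mm; θ starts at 0°
rotate link 1 by +21°: θ ← 0° +21° = 21°
rotate link 1 by +34°: θ ← 21° +34° = 55°
rotate link 1 by -19°: θ ← 55° -19° = 36°
crank pin P = (r cos θ, r sin θ) = (22.652476, 16.457987)
h = r sin θ − e = 16.457987 − 8 = 8.457987
x = r cos θ + √(L² − h²) = 22.652476 + 263.864477 = 286.516953

286.5170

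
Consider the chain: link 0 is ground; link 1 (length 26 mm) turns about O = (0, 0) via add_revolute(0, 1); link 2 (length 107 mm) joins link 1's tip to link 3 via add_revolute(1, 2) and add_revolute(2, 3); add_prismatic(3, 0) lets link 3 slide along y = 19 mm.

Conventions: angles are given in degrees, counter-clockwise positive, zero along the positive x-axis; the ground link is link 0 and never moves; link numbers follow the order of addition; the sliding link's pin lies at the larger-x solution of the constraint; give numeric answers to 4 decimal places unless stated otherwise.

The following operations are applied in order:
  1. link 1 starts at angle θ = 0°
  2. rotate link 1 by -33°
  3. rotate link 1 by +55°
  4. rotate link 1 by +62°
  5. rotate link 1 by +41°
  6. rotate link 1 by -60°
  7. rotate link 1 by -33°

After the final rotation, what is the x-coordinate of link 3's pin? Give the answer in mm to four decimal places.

geometry: r = 26 mm, L = 107 mm, e = 19 mm; θ starts at 0°
rotate link 1 by -33°: θ ← 0° -33° = -33°
rotate link 1 by +55°: θ ← -33° +55° = 22°
rotate link 1 by +62°: θ ← 22° +62° = 84°
rotate link 1 by +41°: θ ← 84° +41° = 125°
rotate link 1 by -60°: θ ← 125° -60° = 65°
rotate link 1 by -33°: θ ← 65° -33° = 32°
crank pin P = (r cos θ, r sin θ) = (22.049251, 13.777901)
h = r sin θ − e = 13.777901 − 19 = -5.222099
x = r cos θ + √(L² − h²) = 22.049251 + 106.872493 = 128.921743

128.9217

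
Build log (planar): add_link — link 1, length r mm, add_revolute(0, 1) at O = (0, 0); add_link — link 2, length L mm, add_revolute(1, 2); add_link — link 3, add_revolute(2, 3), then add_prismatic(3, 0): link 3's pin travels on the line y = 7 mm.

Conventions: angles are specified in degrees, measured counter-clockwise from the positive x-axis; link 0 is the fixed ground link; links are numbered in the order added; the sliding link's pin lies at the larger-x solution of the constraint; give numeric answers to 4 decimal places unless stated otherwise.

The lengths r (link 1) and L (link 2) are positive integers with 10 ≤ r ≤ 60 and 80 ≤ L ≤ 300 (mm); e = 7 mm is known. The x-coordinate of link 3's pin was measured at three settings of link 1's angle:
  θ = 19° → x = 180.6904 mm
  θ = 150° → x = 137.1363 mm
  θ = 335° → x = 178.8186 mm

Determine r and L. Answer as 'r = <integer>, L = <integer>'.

constraint per measurement: (x − r cos θ)² + (r sin θ − e)² = L²
subtracting the θ₁ and θ₂ equations cancels the r² and L² terms:
r = (x₁² − x₂²) / (2[(x₁cos θ₁ + e sin θ₁) − (x₂cos θ₂ + e sin θ₂)]) = 24.0000 → r = 24
L² = (x₁ − r cos θ₁)² + (r sin θ₁ − e)² = 24964.0155 → L = 158.0000 → L = 158
check at θ₃=335°: x = 178.8186 (printed 178.8186) ✓

r = 24, L = 158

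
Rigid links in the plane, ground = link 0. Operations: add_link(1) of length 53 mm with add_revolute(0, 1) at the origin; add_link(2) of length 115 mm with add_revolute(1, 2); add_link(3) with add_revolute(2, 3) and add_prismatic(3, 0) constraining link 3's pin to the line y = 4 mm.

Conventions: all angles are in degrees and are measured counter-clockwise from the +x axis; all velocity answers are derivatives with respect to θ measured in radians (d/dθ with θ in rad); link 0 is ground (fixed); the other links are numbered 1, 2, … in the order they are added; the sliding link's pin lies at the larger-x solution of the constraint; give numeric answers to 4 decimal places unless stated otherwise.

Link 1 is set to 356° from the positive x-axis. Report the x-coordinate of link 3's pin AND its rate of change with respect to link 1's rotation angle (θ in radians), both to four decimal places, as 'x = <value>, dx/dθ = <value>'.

geometry: r = 53 mm, L = 115 mm, e = 4 mm
crank pin P = (r cos θ, r sin θ) = (52.870895, -3.697093)
h = r sin θ − e = -3.697093 − 4 = -7.697093
x = r cos θ + √(L² − h²) = 52.870895 + 114.742123 = 167.613018
dx/dθ = −r sin θ − h·r cos θ/√(L² − h²) (θ in radians; h = -7.697093) = 7.243761

x = 167.6130, dx/dθ = 7.2438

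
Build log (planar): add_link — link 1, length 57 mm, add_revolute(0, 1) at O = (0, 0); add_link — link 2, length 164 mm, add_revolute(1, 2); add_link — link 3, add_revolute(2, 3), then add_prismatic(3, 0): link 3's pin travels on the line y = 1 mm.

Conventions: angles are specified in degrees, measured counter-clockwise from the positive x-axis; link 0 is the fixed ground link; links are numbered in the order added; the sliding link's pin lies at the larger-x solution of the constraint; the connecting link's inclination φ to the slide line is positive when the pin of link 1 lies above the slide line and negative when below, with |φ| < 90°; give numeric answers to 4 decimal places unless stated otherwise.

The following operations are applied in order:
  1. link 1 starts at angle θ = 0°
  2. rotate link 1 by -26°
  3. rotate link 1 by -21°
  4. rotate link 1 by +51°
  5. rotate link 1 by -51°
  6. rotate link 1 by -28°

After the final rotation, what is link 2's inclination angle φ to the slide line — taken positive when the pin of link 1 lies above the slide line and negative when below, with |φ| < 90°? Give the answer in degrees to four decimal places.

geometry: r = 57 mm, L = 164 mm, e = 1 mm; θ starts at 0°
rotate link 1 by -26°: θ ← 0° -26° = -26°
rotate link 1 by -21°: θ ← -26° -21° = -47°
rotate link 1 by +51°: θ ← -47° +51° = 4°
rotate link 1 by -51°: θ ← 4° -51° = -47°
rotate link 1 by -28°: θ ← -47° -28° = -75°
h = r sin θ − e = -55.057772 − 1 = -56.057772
sin φ = h / L = -56.057772 / 164 = -0.34181568
φ = arcsin(-0.34181568) = -19.987534°

-19.9875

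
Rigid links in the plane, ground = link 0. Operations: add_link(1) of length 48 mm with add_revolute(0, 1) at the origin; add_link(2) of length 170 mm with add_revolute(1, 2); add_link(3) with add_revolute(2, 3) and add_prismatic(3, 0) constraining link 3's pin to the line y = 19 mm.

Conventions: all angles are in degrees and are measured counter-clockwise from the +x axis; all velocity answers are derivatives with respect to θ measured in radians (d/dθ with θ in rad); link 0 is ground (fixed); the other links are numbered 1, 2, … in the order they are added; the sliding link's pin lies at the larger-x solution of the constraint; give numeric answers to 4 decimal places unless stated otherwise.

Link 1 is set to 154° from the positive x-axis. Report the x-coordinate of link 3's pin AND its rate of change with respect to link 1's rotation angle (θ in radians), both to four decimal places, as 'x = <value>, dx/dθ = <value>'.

geometry: r = 48 mm, L = 170 mm, e = 19 mm
crank pin P = (r cos θ, r sin θ) = (-43.142114, 21.041815)
h = r sin θ − e = 21.041815 − 19 = 2.041815
x = r cos θ + √(L² − h²) = -43.142114 + 169.987738 = 126.845624
dx/dθ = −r sin θ − h·r cos θ/√(L² − h²) (θ in radians; h = 2.041815) = -20.523612

x = 126.8456, dx/dθ = -20.5236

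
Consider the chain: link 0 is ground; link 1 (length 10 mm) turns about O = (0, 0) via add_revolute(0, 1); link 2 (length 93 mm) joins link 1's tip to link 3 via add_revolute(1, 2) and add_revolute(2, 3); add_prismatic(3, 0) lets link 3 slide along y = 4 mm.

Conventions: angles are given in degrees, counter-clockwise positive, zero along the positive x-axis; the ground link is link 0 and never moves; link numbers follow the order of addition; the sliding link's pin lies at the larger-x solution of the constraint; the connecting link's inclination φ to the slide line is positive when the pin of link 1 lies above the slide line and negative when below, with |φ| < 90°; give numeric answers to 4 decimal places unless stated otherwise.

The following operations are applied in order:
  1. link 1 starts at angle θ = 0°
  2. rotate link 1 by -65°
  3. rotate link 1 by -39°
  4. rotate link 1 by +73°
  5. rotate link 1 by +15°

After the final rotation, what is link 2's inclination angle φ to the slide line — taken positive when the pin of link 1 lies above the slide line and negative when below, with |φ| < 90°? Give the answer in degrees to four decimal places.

geometry: r = 10 mm, L = 93 mm, e = 4 mm; θ starts at 0°
rotate link 1 by -65°: θ ← 0° -65° = -65°
rotate link 1 by -39°: θ ← -65° -39° = -104°
rotate link 1 by +73°: θ ← -104° +73° = -31°
rotate link 1 by +15°: θ ← -31° +15° = -16°
h = r sin θ − e = -2.756374 − 4 = -6.756374
sin φ = h / L = -6.756374 / 93 = -0.07264918
φ = arcsin(-0.07264918) = -4.166162°

-4.1662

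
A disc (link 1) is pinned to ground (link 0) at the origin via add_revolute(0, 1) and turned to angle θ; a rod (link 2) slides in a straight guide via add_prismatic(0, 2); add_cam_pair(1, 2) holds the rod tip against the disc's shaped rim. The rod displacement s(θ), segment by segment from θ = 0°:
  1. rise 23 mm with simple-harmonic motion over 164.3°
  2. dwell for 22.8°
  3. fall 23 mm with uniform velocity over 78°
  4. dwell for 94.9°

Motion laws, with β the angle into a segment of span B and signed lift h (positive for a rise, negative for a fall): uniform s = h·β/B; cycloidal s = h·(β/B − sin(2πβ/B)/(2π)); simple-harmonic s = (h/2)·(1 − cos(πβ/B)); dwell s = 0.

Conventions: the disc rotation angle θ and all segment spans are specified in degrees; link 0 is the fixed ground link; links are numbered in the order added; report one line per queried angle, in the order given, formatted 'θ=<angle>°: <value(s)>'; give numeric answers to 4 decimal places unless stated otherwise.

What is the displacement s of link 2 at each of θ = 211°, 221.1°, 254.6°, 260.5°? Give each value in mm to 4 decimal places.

segment 1 (0° to 164.3°, simple-harmonic, h = 23) is passed completely: s = 0.0000 + (23) = 23.0000
segment 2 (164.3° to 187.1°, dwell): s unchanged at 23.0000
θ = 211° falls in segment 3 (187.1° to 265.1°, uniform, h = -23): β = 211 − 187.1 = 23.9°, B = 78°; Δs = -23·23.9/78 = -7.0474; s = 23.0000 − 7.0474 = 15.9526
θ = 221.1° falls in segment 3 (187.1° to 265.1°, uniform, h = -23): β = 221.1 − 187.1 = 34°, B = 78°; Δs = -23·34/78 = -10.0256; s = 23.0000 − 10.0256 = 12.9744
θ = 254.6° falls in segment 3 (187.1° to 265.1°, uniform, h = -23): β = 254.6 − 187.1 = 67.5°, B = 78°; Δs = -23·67.5/78 = -19.9038; s = 23.0000 − 19.9038 = 3.0962
θ = 260.5° falls in segment 3 (187.1° to 265.1°, uniform, h = -23): β = 260.5 − 187.1 = 73.4°, B = 78°; Δs = -23·73.4/78 = -21.6436; s = 23.0000 − 21.6436 = 1.3564

θ=211°: 15.9526
θ=221.1°: 12.9744
θ=254.6°: 3.0962
θ=260.5°: 1.3564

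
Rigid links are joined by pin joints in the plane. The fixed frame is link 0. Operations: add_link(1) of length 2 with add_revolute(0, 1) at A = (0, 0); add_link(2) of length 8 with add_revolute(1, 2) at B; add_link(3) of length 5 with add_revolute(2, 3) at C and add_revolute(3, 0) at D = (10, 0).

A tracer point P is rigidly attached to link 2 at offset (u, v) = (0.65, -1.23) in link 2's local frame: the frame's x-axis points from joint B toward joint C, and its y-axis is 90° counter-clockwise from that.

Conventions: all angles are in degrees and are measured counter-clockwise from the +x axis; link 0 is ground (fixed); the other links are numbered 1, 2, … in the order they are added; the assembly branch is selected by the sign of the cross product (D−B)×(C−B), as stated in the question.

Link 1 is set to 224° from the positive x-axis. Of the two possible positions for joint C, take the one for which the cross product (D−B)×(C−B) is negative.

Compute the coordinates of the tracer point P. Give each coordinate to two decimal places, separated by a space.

A=(0,0), D=(10.00,0)
B = A + 2.00·(cos224°, sin224°) = (-1.4387, -1.3893)
|BD| = 11.5227
circle(B,8.00) ∩ circle(D,5.00): a=7.4537, h=2.9056
  candidates: C₊=(5.6103,2.3938) cross=33.481; C₋=(6.3110,-3.3750) cross=-33.481
  branch - wants cross < 0 → take C=(6.3110,-3.3750) (cross=-33.481)
ex = (C−B)/|BC| = (0.9687,-0.2482); ey = (0.2482,0.9687)
P = B + 0.65·ex + -1.23·ey = (-1.1143,-2.7422)

-1.11 -2.74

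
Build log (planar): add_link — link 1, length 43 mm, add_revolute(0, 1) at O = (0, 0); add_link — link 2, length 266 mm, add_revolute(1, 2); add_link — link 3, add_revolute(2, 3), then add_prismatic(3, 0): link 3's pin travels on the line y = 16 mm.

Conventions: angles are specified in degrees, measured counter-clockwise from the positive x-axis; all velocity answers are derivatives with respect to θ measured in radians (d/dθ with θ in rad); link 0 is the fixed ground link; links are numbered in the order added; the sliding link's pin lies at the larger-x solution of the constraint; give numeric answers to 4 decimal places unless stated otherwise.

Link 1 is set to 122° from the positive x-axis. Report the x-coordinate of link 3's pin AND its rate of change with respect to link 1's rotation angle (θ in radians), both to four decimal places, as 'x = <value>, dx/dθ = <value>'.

geometry: r = 43 mm, L = 266 mm, e = 16 mm
crank pin P = (r cos θ, r sin θ) = (-22.786528, 36.466068)
h = r sin θ − e = 36.466068 − 16 = 20.466068
x = r cos θ + √(L² − h²) = -22.786528 + 265.211501 = 242.424972
dx/dθ = −r sin θ − h·r cos θ/√(L² − h²) (θ in radians; h = 20.466068) = -34.707658

x = 242.4250, dx/dθ = -34.7077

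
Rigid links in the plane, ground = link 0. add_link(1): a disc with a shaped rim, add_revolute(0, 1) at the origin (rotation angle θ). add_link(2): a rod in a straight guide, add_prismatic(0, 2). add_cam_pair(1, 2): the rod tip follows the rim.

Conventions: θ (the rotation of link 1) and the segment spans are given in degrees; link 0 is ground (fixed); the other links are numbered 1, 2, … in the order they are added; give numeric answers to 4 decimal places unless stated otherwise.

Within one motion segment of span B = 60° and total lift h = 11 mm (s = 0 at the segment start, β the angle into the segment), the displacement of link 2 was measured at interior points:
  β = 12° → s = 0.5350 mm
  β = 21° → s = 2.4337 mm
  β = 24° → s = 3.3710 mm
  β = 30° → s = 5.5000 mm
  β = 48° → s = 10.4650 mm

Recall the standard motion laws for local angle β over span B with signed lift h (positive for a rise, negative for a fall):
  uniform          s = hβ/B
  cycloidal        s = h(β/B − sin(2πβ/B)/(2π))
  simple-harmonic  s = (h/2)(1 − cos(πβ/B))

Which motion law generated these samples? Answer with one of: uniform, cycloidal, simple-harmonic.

candidates at β/B = r: uniform s = h·r (linear in β); cycloidal s = h·(r − sin(2πr)/(2π)); simple-harmonic s = (h/2)(1 − cos(πr))
β=12°: printed 0.5350 | uniform 2.2000, cycloidal 0.5350, simple-harmonic 1.0504
β=21°: printed 2.4337 | uniform 3.8500, cycloidal 2.4337, simple-harmonic 3.0031
β=24°: printed 3.3710 | uniform 4.4000, cycloidal 3.3710, simple-harmonic 3.8004
β=30°: printed 5.5000 | uniform 5.5000, cycloidal 5.5000, simple-harmonic 5.5000
β=48°: printed 10.4650 | uniform 8.8000, cycloidal 10.4650, simple-harmonic 9.9496
only one law matches every sample → cycloidal

cycloidal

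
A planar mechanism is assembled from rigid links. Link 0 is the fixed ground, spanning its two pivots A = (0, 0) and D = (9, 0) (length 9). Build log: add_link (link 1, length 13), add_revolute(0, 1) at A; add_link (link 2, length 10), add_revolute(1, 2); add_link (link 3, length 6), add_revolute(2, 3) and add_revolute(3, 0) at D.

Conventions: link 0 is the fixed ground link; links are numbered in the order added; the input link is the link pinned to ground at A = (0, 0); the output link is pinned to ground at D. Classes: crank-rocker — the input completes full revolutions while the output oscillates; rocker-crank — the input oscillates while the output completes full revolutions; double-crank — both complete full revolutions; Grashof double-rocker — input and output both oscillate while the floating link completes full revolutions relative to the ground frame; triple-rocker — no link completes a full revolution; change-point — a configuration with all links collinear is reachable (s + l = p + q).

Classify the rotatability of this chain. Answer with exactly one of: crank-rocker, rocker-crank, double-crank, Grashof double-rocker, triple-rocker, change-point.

lengths: ground=9, input=13, coupler=10, output=6
sorted: s=6 (shortest), l=13 (longest), p+q=19
s + l = 19 vs p + q = 19
s + l = p + q → change-point (collinear configuration reachable)

change-point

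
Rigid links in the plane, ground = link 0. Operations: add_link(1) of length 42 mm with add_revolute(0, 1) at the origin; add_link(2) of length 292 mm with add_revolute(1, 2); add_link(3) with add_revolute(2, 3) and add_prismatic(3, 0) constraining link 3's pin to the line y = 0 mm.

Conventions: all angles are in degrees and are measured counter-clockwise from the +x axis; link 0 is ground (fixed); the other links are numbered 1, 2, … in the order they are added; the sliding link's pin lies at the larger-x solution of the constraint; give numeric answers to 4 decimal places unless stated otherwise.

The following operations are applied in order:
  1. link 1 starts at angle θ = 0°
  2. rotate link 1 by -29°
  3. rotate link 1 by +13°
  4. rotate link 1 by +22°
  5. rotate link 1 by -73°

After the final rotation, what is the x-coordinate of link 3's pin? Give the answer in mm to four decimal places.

geometry: r = 42 mm, L = 292 mm, e = 0 mm; θ starts at 0°
rotate link 1 by -29°: θ ← 0° -29° = -29°
rotate link 1 by +13°: θ ← -29° +13° = -16°
rotate link 1 by +22°: θ ← -16° +22° = 6°
rotate link 1 by -73°: θ ← 6° -73° = -67°
crank pin P = (r cos θ, r sin θ) = (16.410707, -38.661204)
h = r sin θ − e = -38.661204 − 0 = -38.661204
x = r cos θ + √(L² − h²) = 16.410707 + 289.429286 = 305.839993

305.8400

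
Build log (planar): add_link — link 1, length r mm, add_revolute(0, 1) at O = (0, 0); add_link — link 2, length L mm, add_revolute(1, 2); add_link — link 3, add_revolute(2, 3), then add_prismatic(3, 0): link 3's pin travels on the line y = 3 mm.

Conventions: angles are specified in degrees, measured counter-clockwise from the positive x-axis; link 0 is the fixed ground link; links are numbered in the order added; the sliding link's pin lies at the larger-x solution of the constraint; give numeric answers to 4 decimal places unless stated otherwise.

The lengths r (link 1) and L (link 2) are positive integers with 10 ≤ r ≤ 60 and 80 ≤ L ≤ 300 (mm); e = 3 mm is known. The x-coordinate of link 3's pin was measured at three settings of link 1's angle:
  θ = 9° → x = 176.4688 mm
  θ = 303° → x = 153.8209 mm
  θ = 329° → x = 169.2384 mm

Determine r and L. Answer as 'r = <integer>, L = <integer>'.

constraint per measurement: (x − r cos θ)² + (r sin θ − e)² = L²
subtracting the θ₁ and θ₂ equations cancels the r² and L² terms:
r = (x₁² − x₂²) / (2[(x₁cos θ₁ + e sin θ₁) − (x₂cos θ₂ + e sin θ₂)]) = 40.0000 → r = 40
L² = (x₁ − r cos θ₁)² + (r sin θ₁ − e)² = 18768.9990 → L = 137.0000 → L = 137
check at θ₃=329°: x = 169.2384 (printed 169.2384) ✓

r = 40, L = 137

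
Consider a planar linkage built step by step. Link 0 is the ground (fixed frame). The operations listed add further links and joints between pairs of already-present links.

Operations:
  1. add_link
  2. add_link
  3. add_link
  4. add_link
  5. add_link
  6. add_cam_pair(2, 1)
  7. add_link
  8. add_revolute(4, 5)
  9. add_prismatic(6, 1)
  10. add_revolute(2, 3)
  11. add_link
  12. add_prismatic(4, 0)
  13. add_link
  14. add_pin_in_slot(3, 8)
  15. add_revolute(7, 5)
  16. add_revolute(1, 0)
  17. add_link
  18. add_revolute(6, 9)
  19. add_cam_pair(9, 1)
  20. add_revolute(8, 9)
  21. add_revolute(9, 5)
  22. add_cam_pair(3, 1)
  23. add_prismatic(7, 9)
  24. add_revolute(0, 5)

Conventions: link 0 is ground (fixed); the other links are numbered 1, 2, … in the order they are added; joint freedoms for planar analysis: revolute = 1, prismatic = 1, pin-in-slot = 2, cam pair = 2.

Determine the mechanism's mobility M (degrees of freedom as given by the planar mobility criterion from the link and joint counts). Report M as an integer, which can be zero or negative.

(L,J1,J2)=(1,0,0); link0 fixed
link1: (2,0,0)
link2: (3,0,0)
link3: (4,0,0)
link4: (5,0,0)
link5: (6,0,0)
C 2-1 [J2]: (6,0,1)
link6: (7,0,1)
R 4-5 [J1]: (7,1,1)
P 6-1 [J1]: (7,2,1)
R 2-3 [J1]: (7,3,1)
link7: (8,3,1)
P 4-0 [J1]: (8,4,1)
link8: (9,4,1)
PS 3-8 [J2]: (9,4,2)
R 7-5 [J1]: (9,5,2)
R 1-0 [J1]: (9,6,2)
link9: (10,6,2)
R 6-9 [J1]: (10,7,2)
C 9-1 [J2]: (10,7,3)
R 8-9 [J1]: (10,8,3)
R 9-5 [J1]: (10,9,3)
C 3-1 [J2]: (10,9,4)
P 7-9 [J1]: (10,10,4)
R 0-5 [J1]: (10,11,4)
Grübler: 3·9 − 2·11 − 4 = 1

M = 1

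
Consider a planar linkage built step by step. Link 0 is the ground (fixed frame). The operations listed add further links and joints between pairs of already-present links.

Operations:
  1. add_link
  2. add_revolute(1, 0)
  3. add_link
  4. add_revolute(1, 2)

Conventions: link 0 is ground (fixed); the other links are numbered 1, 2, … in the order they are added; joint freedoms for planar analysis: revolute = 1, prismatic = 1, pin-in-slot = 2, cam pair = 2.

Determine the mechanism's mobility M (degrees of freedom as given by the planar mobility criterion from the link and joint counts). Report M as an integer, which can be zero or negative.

ground; <1,0,0>
#1 <2,0,0>
R:1↔0 J1 <2,1,0>
#2 <3,1,0>
R:1↔2 J1 <3,2,0>
3×2 − 2×2 − 1×0 = 2

M = 2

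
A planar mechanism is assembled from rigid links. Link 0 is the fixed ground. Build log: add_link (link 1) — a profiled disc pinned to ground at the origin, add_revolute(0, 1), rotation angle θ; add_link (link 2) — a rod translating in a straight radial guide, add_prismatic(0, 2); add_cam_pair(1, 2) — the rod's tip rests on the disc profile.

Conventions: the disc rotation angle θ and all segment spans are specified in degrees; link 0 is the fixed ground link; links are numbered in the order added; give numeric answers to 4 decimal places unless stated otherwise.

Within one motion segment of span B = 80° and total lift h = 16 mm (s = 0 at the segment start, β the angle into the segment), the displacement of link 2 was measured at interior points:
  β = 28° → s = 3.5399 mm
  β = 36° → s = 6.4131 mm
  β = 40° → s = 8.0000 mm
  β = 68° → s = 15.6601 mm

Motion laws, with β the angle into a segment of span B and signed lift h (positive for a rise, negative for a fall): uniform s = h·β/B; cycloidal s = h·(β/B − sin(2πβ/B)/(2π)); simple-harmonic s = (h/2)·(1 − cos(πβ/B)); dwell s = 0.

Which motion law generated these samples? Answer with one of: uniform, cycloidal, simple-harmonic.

candidates at β/B = r: uniform s = h·r (linear in β); cycloidal s = h·(r − sin(2πr)/(2π)); simple-harmonic s = (h/2)(1 − cos(πr))
β=28°: printed 3.5399 | uniform 5.6000, cycloidal 3.5399, simple-harmonic 4.3681
β=36°: printed 6.4131 | uniform 7.2000, cycloidal 6.4131, simple-harmonic 6.7485
β=40°: printed 8.0000 | uniform 8.0000, cycloidal 8.0000, simple-harmonic 8.0000
β=68°: printed 15.6601 | uniform 13.6000, cycloidal 15.6601, simple-harmonic 15.1281
only one law matches every sample → cycloidal

cycloidal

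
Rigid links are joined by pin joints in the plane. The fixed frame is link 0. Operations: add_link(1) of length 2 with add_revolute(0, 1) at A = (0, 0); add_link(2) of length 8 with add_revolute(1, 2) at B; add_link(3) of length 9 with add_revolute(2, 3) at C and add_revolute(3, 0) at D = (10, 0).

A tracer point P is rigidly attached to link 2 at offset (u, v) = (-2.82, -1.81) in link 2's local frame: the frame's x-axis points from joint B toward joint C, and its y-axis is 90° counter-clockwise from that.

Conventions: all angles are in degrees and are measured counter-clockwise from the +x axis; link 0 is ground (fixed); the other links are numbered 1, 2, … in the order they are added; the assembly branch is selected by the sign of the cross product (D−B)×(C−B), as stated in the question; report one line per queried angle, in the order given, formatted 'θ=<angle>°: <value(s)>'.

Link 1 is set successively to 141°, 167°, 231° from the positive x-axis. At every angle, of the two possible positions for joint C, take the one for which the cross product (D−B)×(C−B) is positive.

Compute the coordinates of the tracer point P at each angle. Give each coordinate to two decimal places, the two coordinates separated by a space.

A=(0,0), D=(10.00,0)
θ=141°: B = A + 2.00·(cos141°, sin141°) = (-1.5543, 1.2586)
θ=141°: |BD| = 11.6226
θ=141°: circle(B,8.00) ∩ circle(D,9.00): a=5.0800, h=6.1801
θ=141°:   candidates: C₊=(4.1651,6.8523) cross=71.829; C₋=(2.8266,-5.4352) cross=-71.829
θ=141°:   branch + wants cross > 0 → take C=(4.1651,6.8523) (cross=71.829)
θ=141°: ex = (C−B)/|BC| = (0.7149,0.6992); ey = (-0.6992,0.7149)
θ=141°: P = B + -2.82·ex + -1.81·ey = (-2.3048,-2.0071)
θ=167°: B = A + 2.00·(cos167°, sin167°) = (-1.9487, 0.4499)
θ=167°: |BD| = 11.9572
θ=167°: circle(B,8.00) ∩ circle(D,9.00): a=5.2677, h=6.0209
θ=167°:   candidates: C₊=(3.5418,6.2683) cross=71.993; C₋=(3.0887,-5.7649) cross=-71.993
θ=167°:   branch + wants cross > 0 → take C=(3.5418,6.2683) (cross=71.993)
θ=167°: ex = (C−B)/|BC| = (0.6863,0.7273); ey = (-0.7273,0.6863)
θ=167°: P = B + -2.82·ex + -1.81·ey = (-2.5677,-2.8433)
θ=231°: B = A + 2.00·(cos231°, sin231°) = (-1.2586, -1.5543)
θ=231°: |BD| = 11.3654
θ=231°: circle(B,8.00) ∩ circle(D,9.00): a=4.9348, h=6.2966
θ=231°:   candidates: C₊=(2.7687,5.3580) cross=71.564; C₋=(4.4909,-7.1169) cross=-71.564
θ=231°:   branch + wants cross > 0 → take C=(2.7687,5.3580) (cross=71.564)
θ=231°: ex = (C−B)/|BC| = (0.5034,0.8640); ey = (-0.8640,0.5034)
θ=231°: P = B + -2.82·ex + -1.81·ey = (-1.1144,-4.9021)

θ=141°: -2.30 -2.01
θ=167°: -2.57 -2.84
θ=231°: -1.11 -4.90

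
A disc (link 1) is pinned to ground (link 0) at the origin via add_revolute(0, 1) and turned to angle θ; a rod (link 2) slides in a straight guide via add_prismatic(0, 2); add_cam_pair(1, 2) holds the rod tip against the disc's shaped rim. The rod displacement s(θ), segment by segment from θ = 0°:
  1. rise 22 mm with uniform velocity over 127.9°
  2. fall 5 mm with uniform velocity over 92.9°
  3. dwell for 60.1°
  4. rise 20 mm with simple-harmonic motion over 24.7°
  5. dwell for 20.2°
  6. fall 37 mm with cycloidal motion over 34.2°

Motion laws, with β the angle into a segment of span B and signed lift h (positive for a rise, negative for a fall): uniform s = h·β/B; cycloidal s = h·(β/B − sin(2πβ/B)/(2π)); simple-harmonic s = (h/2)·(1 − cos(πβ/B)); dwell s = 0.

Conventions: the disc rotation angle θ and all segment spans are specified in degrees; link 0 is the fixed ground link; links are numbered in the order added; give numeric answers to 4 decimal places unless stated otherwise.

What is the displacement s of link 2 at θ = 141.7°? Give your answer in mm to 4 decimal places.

segment 1 (0° to 127.9°, uniform, h = 22) is passed completely: s = 0.0000 + (22) = 22.0000
θ = 141.7° falls in segment 2 (127.9° to 220.8°, uniform, h = -5): β = 141.7 − 127.9 = 13.8°, B = 92.9°; Δs = -5·13.8/92.9 = -0.7427; s = 22.0000 − 0.7427 = 21.2573

21.2573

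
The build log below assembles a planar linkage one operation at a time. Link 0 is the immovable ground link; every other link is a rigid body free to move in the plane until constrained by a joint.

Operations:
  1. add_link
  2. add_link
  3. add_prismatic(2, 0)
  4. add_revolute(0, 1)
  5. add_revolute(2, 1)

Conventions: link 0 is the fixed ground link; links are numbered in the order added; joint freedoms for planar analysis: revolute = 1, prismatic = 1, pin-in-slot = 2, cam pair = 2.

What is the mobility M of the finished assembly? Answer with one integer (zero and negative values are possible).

L=1 J1=0 J2=0
add link → L=2 J1=0 J2=0
add link → L=3 J1=0 J2=0
P@2,0 dof=1 J1 → L=3 J1=1 J2=0
R@0,1 dof=1 J1 → L=3 J1=2 J2=0
R@2,1 dof=1 J1 → L=3 J1=3 J2=0
M=3(L−1)−2J1−J2=3·2−2·3−0=0

M = 0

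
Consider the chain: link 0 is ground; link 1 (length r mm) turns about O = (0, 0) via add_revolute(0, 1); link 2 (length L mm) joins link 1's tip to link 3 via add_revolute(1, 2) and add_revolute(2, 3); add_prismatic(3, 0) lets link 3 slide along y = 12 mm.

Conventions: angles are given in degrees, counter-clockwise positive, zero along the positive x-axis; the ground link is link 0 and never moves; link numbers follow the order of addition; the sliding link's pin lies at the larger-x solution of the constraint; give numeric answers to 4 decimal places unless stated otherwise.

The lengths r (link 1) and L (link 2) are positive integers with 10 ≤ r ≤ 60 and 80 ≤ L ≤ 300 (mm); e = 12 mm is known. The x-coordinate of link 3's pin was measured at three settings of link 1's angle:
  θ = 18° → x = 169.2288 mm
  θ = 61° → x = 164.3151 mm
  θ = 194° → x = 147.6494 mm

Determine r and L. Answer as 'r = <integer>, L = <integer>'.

constraint per measurement: (x − r cos θ)² + (r sin θ − e)² = L²
subtracting the θ₁ and θ₂ equations cancels the r² and L² terms:
r = (x₁² − x₂²) / (2[(x₁cos θ₁ + e sin θ₁) − (x₂cos θ₂ + e sin θ₂)]) = 10.9999 → r = 11
L² = (x₁ − r cos θ₁)² + (r sin θ₁ − e)² = 25280.9909 → L = 159.0000 → L = 159
check at θ₃=194°: x = 147.6494 (printed 147.6494) ✓

r = 11, L = 159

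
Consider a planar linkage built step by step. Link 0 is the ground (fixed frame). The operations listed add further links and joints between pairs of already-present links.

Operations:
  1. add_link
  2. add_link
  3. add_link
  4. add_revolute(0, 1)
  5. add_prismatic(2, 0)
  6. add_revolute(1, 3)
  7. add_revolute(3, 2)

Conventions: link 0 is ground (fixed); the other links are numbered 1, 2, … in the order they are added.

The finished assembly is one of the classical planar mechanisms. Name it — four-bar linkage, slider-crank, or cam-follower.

links: 4 (incl. ground); joints: 3 revolute, 1 prismatic, 0 higher (cam) pair, forming one closed loop
4 links, 3 revolutes + 1 prismatic in one loop → slider-crank

slider-crank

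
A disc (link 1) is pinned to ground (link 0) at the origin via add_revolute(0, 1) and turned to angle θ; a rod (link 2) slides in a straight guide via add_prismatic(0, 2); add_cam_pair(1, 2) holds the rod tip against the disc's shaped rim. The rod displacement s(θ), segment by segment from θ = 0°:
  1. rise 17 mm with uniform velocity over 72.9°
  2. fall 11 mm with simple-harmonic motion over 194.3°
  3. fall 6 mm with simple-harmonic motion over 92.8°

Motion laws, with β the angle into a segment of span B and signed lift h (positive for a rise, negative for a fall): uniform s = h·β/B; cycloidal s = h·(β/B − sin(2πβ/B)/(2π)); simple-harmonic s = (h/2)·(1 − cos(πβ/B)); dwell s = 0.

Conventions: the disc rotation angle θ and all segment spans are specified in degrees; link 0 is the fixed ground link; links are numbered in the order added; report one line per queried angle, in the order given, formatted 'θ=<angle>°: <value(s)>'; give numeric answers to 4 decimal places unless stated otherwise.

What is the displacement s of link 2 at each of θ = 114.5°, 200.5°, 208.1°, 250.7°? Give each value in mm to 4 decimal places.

segment 1 (0° to 72.9°, uniform, h = 17) is passed completely: s = 0.0000 + (17) = 17.0000
θ = 114.5° falls in segment 2 (72.9° to 267.2°, simple-harmonic, h = -11): β = 114.5 − 72.9 = 41.6°, B = 194.3°; Δs = -11/2·(1 − cos(π·0.2141)) = -1.1979; s = 17.0000 − 1.1979 = 15.8021
θ = 200.5° falls in segment 2 (72.9° to 267.2°, simple-harmonic, h = -11): β = 200.5 − 72.9 = 127.6°, B = 194.3°; Δs = -11/2·(1 − cos(π·0.6567)) = -8.0998; s = 17.0000 − 8.0998 = 8.9002
θ = 208.1° falls in segment 2 (72.9° to 267.2°, simple-harmonic, h = -11): β = 208.1 − 72.9 = 135.2°, B = 194.3°; Δs = -11/2·(1 − cos(π·0.6958)) = -8.6743; s = 17.0000 − 8.6743 = 8.3257
θ = 250.7° falls in segment 2 (72.9° to 267.2°, simple-harmonic, h = -11): β = 250.7 − 72.9 = 177.8°, B = 194.3°; Δs = -11/2·(1 − cos(π·0.9151)) = -10.8054; s = 17.0000 − 10.8054 = 6.1946

θ=114.5°: 15.8021
θ=200.5°: 8.9002
θ=208.1°: 8.3257
θ=250.7°: 6.1946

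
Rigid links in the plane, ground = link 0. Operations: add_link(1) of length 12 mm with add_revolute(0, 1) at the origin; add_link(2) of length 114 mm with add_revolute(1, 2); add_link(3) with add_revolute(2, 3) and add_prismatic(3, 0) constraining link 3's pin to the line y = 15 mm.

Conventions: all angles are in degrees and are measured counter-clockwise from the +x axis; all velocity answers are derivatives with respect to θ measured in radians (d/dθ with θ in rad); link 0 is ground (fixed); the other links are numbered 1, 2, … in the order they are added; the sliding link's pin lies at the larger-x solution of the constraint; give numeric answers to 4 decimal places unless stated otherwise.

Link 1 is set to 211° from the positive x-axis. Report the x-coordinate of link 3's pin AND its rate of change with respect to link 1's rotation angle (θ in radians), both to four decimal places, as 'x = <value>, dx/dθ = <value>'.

geometry: r = 12 mm, L = 114 mm, e = 15 mm
crank pin P = (r cos θ, r sin θ) = (-10.286008, -6.180457)
h = r sin θ − e = -6.180457 − 15 = -21.180457
x = r cos θ + √(L² − h²) = -10.286008 + 112.015125 = 101.729117
dx/dθ = −r sin θ − h·r cos θ/√(L² − h²) (θ in radians; h = -21.180457) = 4.235520

x = 101.7291, dx/dθ = 4.2355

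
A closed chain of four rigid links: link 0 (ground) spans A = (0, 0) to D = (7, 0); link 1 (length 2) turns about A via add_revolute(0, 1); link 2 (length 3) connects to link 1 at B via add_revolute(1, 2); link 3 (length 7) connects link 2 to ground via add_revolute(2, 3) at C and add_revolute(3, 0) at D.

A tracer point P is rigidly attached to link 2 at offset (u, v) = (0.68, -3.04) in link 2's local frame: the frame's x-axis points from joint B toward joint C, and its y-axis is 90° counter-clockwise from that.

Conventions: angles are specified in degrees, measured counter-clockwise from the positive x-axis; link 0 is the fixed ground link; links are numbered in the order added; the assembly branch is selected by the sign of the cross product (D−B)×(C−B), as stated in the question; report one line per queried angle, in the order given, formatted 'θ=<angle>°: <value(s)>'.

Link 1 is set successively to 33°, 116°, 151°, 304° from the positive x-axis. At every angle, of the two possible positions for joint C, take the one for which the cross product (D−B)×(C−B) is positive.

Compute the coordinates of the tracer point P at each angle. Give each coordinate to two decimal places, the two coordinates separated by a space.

A=(0,0), D=(7.00,0)
θ=33°: B = A + 2.00·(cos33°, sin33°) = (1.6773, 1.0893)
θ=33°: |BD| = 5.4330
θ=33°: circle(B,3.00) ∩ circle(D,7.00): a=-0.9647, h=2.8406
θ=33°:   candidates: C₊=(1.3017,4.0657) cross=15.433; C₋=(0.1627,-1.5003) cross=-15.433
θ=33°:   branch + wants cross > 0 → take C=(1.3017,4.0657) (cross=15.433)
θ=33°: ex = (C−B)/|BC| = (-0.1252,0.9921); ey = (-0.9921,-0.1252)
θ=33°: P = B + 0.68·ex + -3.04·ey = (4.6083,2.1445)
θ=116°: B = A + 2.00·(cos116°, sin116°) = (-0.8767, 1.7976)
θ=116°: |BD| = 8.0793
θ=116°: circle(B,3.00) ∩ circle(D,7.00): a=1.5642, h=2.5600
θ=116°:   candidates: C₊=(1.2178,3.9454) cross=20.683; C₋=(0.0786,-1.0462) cross=-20.683
θ=116°:   branch + wants cross > 0 → take C=(1.2178,3.9454) (cross=20.683)
θ=116°: ex = (C−B)/|BC| = (0.6982,0.7159); ey = (-0.7159,0.6982)
θ=116°: P = B + 0.68·ex + -3.04·ey = (1.7744,0.1620)
θ=151°: B = A + 2.00·(cos151°, sin151°) = (-1.7492, 0.9696)
θ=151°: |BD| = 8.8028
θ=151°: circle(B,3.00) ∩ circle(D,7.00): a=2.1294, h=2.1132
θ=151°:   candidates: C₊=(0.6000,2.8354) cross=18.602; C₋=(0.1344,-1.3653) cross=-18.602
θ=151°:   branch + wants cross > 0 → take C=(0.6000,2.8354) (cross=18.602)
θ=151°: ex = (C−B)/|BC| = (0.7831,0.6219); ey = (-0.6219,0.7831)
θ=151°: P = B + 0.68·ex + -3.04·ey = (0.6739,-0.9880)
θ=304°: B = A + 2.00·(cos304°, sin304°) = (1.1184, -1.6581)
θ=304°: |BD| = 6.1109
θ=304°: circle(B,3.00) ∩ circle(D,7.00): a=-0.2174, h=2.9921
θ=304°:   candidates: C₊=(0.0973,1.1628) cross=18.284; C₋=(1.7210,-4.5969) cross=-18.284
θ=304°:   branch + wants cross > 0 → take C=(0.0973,1.1628) (cross=18.284)
θ=304°: ex = (C−B)/|BC| = (-0.3404,0.9403); ey = (-0.9403,-0.3404)
θ=304°: P = B + 0.68·ex + -3.04·ey = (3.7454,0.0161)

θ=33°: 4.61 2.14
θ=116°: 1.77 0.16
θ=151°: 0.67 -0.99
θ=304°: 3.75 0.02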